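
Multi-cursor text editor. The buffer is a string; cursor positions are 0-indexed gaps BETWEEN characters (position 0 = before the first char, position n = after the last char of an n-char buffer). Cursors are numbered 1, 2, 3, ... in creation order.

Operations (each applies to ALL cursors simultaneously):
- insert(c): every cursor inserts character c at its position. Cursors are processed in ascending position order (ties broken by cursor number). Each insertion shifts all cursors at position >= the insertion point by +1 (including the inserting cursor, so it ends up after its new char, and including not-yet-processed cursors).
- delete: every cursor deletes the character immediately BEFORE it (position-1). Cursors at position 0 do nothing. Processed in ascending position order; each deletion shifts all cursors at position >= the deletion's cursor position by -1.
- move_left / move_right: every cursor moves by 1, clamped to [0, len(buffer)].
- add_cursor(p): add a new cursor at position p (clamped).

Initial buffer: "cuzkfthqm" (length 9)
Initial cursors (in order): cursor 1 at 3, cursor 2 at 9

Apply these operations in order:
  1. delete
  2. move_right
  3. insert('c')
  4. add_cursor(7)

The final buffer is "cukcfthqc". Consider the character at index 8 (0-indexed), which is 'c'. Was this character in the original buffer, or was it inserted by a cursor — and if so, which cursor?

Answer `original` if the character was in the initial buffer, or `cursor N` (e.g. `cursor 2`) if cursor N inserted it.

Answer: cursor 2

Derivation:
After op 1 (delete): buffer="cukfthq" (len 7), cursors c1@2 c2@7, authorship .......
After op 2 (move_right): buffer="cukfthq" (len 7), cursors c1@3 c2@7, authorship .......
After op 3 (insert('c')): buffer="cukcfthqc" (len 9), cursors c1@4 c2@9, authorship ...1....2
After op 4 (add_cursor(7)): buffer="cukcfthqc" (len 9), cursors c1@4 c3@7 c2@9, authorship ...1....2
Authorship (.=original, N=cursor N): . . . 1 . . . . 2
Index 8: author = 2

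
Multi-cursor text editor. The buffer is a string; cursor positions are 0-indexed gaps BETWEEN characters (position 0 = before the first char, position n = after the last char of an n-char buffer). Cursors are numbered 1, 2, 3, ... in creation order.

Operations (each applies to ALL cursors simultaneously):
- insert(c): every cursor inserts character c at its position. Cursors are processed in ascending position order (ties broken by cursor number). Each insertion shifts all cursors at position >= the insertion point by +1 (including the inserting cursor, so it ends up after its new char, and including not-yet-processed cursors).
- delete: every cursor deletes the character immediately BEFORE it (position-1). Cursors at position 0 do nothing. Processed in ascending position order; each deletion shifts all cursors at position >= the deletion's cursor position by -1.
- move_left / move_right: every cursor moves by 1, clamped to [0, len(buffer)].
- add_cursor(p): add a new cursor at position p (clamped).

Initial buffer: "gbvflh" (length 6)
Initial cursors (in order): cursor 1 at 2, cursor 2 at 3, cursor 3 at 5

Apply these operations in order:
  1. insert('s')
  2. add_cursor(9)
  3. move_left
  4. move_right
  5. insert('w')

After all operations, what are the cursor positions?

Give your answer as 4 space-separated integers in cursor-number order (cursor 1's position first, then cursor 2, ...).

Answer: 4 7 11 13

Derivation:
After op 1 (insert('s')): buffer="gbsvsflsh" (len 9), cursors c1@3 c2@5 c3@8, authorship ..1.2..3.
After op 2 (add_cursor(9)): buffer="gbsvsflsh" (len 9), cursors c1@3 c2@5 c3@8 c4@9, authorship ..1.2..3.
After op 3 (move_left): buffer="gbsvsflsh" (len 9), cursors c1@2 c2@4 c3@7 c4@8, authorship ..1.2..3.
After op 4 (move_right): buffer="gbsvsflsh" (len 9), cursors c1@3 c2@5 c3@8 c4@9, authorship ..1.2..3.
After op 5 (insert('w')): buffer="gbswvswflswhw" (len 13), cursors c1@4 c2@7 c3@11 c4@13, authorship ..11.22..33.4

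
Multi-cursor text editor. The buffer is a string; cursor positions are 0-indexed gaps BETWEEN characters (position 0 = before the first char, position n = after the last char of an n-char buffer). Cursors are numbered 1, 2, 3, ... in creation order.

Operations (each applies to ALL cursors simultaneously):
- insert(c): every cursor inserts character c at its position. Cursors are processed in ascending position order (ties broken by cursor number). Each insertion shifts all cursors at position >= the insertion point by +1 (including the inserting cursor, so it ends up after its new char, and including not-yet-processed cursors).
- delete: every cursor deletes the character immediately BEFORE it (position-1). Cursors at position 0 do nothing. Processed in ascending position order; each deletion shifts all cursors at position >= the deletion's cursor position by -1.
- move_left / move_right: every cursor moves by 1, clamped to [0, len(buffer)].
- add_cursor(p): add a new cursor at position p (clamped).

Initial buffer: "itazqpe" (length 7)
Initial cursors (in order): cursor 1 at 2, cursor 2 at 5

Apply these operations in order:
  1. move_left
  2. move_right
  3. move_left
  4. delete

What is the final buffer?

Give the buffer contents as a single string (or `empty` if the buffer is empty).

After op 1 (move_left): buffer="itazqpe" (len 7), cursors c1@1 c2@4, authorship .......
After op 2 (move_right): buffer="itazqpe" (len 7), cursors c1@2 c2@5, authorship .......
After op 3 (move_left): buffer="itazqpe" (len 7), cursors c1@1 c2@4, authorship .......
After op 4 (delete): buffer="taqpe" (len 5), cursors c1@0 c2@2, authorship .....

Answer: taqpe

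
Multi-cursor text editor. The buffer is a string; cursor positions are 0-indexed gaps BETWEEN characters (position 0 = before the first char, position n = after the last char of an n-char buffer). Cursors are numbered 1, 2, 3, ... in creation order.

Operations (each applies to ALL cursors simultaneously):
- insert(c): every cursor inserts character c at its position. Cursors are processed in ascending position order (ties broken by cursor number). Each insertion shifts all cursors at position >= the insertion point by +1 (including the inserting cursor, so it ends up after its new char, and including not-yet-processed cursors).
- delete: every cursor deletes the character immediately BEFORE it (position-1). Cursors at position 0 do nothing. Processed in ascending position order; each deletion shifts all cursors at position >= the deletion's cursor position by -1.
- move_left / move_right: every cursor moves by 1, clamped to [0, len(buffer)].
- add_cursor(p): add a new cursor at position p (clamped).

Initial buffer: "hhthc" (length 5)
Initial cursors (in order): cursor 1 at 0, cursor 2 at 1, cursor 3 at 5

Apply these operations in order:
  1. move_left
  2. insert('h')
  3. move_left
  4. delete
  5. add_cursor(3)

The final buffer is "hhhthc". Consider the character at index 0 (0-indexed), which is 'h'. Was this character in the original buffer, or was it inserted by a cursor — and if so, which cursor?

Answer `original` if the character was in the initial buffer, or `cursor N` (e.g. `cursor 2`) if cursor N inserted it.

Answer: cursor 2

Derivation:
After op 1 (move_left): buffer="hhthc" (len 5), cursors c1@0 c2@0 c3@4, authorship .....
After op 2 (insert('h')): buffer="hhhhthhc" (len 8), cursors c1@2 c2@2 c3@7, authorship 12....3.
After op 3 (move_left): buffer="hhhhthhc" (len 8), cursors c1@1 c2@1 c3@6, authorship 12....3.
After op 4 (delete): buffer="hhhthc" (len 6), cursors c1@0 c2@0 c3@4, authorship 2...3.
After op 5 (add_cursor(3)): buffer="hhhthc" (len 6), cursors c1@0 c2@0 c4@3 c3@4, authorship 2...3.
Authorship (.=original, N=cursor N): 2 . . . 3 .
Index 0: author = 2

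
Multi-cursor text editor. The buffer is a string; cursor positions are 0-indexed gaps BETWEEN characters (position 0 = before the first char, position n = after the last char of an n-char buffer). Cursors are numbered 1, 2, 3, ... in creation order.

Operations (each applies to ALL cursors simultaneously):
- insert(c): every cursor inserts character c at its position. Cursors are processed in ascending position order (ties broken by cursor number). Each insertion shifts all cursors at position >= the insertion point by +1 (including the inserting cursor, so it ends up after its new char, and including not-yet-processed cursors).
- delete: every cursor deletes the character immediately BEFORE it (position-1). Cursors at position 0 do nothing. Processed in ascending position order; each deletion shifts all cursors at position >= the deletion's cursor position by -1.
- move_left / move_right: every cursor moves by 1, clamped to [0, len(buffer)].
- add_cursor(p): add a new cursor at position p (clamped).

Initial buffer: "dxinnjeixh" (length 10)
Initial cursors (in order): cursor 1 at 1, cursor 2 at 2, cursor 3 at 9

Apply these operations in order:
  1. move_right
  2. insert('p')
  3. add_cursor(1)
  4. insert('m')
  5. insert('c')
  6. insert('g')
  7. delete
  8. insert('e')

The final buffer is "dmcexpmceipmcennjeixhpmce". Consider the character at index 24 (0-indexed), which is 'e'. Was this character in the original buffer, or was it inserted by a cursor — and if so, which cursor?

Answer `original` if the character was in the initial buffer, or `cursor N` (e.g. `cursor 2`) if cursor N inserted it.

After op 1 (move_right): buffer="dxinnjeixh" (len 10), cursors c1@2 c2@3 c3@10, authorship ..........
After op 2 (insert('p')): buffer="dxpipnnjeixhp" (len 13), cursors c1@3 c2@5 c3@13, authorship ..1.2.......3
After op 3 (add_cursor(1)): buffer="dxpipnnjeixhp" (len 13), cursors c4@1 c1@3 c2@5 c3@13, authorship ..1.2.......3
After op 4 (insert('m')): buffer="dmxpmipmnnjeixhpm" (len 17), cursors c4@2 c1@5 c2@8 c3@17, authorship .4.11.22.......33
After op 5 (insert('c')): buffer="dmcxpmcipmcnnjeixhpmc" (len 21), cursors c4@3 c1@7 c2@11 c3@21, authorship .44.111.222.......333
After op 6 (insert('g')): buffer="dmcgxpmcgipmcgnnjeixhpmcg" (len 25), cursors c4@4 c1@9 c2@14 c3@25, authorship .444.1111.2222.......3333
After op 7 (delete): buffer="dmcxpmcipmcnnjeixhpmc" (len 21), cursors c4@3 c1@7 c2@11 c3@21, authorship .44.111.222.......333
After op 8 (insert('e')): buffer="dmcexpmceipmcennjeixhpmce" (len 25), cursors c4@4 c1@9 c2@14 c3@25, authorship .444.1111.2222.......3333
Authorship (.=original, N=cursor N): . 4 4 4 . 1 1 1 1 . 2 2 2 2 . . . . . . . 3 3 3 3
Index 24: author = 3

Answer: cursor 3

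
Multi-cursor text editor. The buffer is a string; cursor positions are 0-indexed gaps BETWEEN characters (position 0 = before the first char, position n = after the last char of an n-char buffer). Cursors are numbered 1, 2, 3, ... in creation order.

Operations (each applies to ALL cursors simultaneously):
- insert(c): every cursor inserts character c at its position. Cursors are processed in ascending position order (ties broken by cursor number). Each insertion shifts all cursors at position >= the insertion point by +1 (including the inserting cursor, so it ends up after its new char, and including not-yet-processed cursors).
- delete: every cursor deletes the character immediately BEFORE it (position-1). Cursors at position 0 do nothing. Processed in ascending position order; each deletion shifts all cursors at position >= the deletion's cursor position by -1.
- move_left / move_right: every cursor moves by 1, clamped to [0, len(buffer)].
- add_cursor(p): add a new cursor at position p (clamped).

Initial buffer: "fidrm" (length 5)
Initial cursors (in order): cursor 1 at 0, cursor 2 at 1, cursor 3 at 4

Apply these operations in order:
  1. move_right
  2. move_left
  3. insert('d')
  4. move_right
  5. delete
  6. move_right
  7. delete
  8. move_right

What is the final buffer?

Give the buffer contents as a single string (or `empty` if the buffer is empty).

Answer: dr

Derivation:
After op 1 (move_right): buffer="fidrm" (len 5), cursors c1@1 c2@2 c3@5, authorship .....
After op 2 (move_left): buffer="fidrm" (len 5), cursors c1@0 c2@1 c3@4, authorship .....
After op 3 (insert('d')): buffer="dfdidrdm" (len 8), cursors c1@1 c2@3 c3@7, authorship 1.2...3.
After op 4 (move_right): buffer="dfdidrdm" (len 8), cursors c1@2 c2@4 c3@8, authorship 1.2...3.
After op 5 (delete): buffer="dddrd" (len 5), cursors c1@1 c2@2 c3@5, authorship 12..3
After op 6 (move_right): buffer="dddrd" (len 5), cursors c1@2 c2@3 c3@5, authorship 12..3
After op 7 (delete): buffer="dr" (len 2), cursors c1@1 c2@1 c3@2, authorship 1.
After op 8 (move_right): buffer="dr" (len 2), cursors c1@2 c2@2 c3@2, authorship 1.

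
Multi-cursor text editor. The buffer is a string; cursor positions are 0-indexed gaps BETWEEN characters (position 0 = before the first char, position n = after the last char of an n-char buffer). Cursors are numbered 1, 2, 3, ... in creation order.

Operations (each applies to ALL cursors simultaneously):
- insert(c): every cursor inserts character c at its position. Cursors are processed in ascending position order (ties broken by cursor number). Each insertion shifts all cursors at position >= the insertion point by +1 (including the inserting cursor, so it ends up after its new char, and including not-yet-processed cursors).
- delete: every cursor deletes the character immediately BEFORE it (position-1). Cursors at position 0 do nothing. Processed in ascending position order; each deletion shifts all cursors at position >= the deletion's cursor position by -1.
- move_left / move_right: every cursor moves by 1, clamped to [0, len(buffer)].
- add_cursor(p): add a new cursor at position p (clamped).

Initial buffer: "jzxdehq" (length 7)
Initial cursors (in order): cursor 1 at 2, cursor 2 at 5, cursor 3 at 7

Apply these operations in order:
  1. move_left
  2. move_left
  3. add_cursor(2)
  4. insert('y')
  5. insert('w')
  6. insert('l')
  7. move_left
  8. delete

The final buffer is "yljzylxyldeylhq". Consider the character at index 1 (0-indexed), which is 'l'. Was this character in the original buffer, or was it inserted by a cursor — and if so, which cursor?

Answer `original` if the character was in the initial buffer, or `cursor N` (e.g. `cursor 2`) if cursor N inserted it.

Answer: cursor 1

Derivation:
After op 1 (move_left): buffer="jzxdehq" (len 7), cursors c1@1 c2@4 c3@6, authorship .......
After op 2 (move_left): buffer="jzxdehq" (len 7), cursors c1@0 c2@3 c3@5, authorship .......
After op 3 (add_cursor(2)): buffer="jzxdehq" (len 7), cursors c1@0 c4@2 c2@3 c3@5, authorship .......
After op 4 (insert('y')): buffer="yjzyxydeyhq" (len 11), cursors c1@1 c4@4 c2@6 c3@9, authorship 1..4.2..3..
After op 5 (insert('w')): buffer="ywjzywxywdeywhq" (len 15), cursors c1@2 c4@6 c2@9 c3@13, authorship 11..44.22..33..
After op 6 (insert('l')): buffer="ywljzywlxywldeywlhq" (len 19), cursors c1@3 c4@8 c2@12 c3@17, authorship 111..444.222..333..
After op 7 (move_left): buffer="ywljzywlxywldeywlhq" (len 19), cursors c1@2 c4@7 c2@11 c3@16, authorship 111..444.222..333..
After op 8 (delete): buffer="yljzylxyldeylhq" (len 15), cursors c1@1 c4@5 c2@8 c3@12, authorship 11..44.22..33..
Authorship (.=original, N=cursor N): 1 1 . . 4 4 . 2 2 . . 3 3 . .
Index 1: author = 1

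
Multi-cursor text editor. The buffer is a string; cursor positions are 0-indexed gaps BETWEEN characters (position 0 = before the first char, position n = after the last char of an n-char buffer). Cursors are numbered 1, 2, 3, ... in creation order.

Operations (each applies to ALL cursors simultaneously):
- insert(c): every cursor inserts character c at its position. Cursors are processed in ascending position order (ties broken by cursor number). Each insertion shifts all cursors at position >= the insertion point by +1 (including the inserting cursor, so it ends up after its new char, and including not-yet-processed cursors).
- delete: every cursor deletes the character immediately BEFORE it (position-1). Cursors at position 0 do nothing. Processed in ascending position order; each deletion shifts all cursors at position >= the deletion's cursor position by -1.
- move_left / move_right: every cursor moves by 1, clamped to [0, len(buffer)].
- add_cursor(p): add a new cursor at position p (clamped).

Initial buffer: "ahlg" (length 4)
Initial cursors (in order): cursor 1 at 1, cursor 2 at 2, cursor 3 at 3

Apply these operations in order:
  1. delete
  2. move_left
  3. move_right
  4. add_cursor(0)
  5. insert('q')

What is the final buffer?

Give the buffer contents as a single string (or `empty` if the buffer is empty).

Answer: qgqqq

Derivation:
After op 1 (delete): buffer="g" (len 1), cursors c1@0 c2@0 c3@0, authorship .
After op 2 (move_left): buffer="g" (len 1), cursors c1@0 c2@0 c3@0, authorship .
After op 3 (move_right): buffer="g" (len 1), cursors c1@1 c2@1 c3@1, authorship .
After op 4 (add_cursor(0)): buffer="g" (len 1), cursors c4@0 c1@1 c2@1 c3@1, authorship .
After op 5 (insert('q')): buffer="qgqqq" (len 5), cursors c4@1 c1@5 c2@5 c3@5, authorship 4.123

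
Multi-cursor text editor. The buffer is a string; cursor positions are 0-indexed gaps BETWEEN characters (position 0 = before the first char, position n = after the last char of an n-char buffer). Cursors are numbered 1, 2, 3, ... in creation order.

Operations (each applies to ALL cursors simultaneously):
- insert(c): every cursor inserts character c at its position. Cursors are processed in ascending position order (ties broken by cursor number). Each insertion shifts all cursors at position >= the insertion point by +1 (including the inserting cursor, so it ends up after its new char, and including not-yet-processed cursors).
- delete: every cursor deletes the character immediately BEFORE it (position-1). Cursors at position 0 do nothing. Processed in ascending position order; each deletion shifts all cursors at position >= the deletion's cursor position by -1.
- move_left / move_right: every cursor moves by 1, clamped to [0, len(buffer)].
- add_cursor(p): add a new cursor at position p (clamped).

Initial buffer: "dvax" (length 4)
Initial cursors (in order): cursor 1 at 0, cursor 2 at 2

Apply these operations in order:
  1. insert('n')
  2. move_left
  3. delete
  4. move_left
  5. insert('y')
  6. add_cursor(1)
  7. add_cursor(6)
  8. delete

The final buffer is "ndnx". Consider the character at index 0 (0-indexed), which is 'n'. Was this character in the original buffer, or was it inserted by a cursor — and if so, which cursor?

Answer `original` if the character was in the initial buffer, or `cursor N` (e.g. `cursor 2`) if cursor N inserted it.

After op 1 (insert('n')): buffer="ndvnax" (len 6), cursors c1@1 c2@4, authorship 1..2..
After op 2 (move_left): buffer="ndvnax" (len 6), cursors c1@0 c2@3, authorship 1..2..
After op 3 (delete): buffer="ndnax" (len 5), cursors c1@0 c2@2, authorship 1.2..
After op 4 (move_left): buffer="ndnax" (len 5), cursors c1@0 c2@1, authorship 1.2..
After op 5 (insert('y')): buffer="ynydnax" (len 7), cursors c1@1 c2@3, authorship 112.2..
After op 6 (add_cursor(1)): buffer="ynydnax" (len 7), cursors c1@1 c3@1 c2@3, authorship 112.2..
After op 7 (add_cursor(6)): buffer="ynydnax" (len 7), cursors c1@1 c3@1 c2@3 c4@6, authorship 112.2..
After op 8 (delete): buffer="ndnx" (len 4), cursors c1@0 c3@0 c2@1 c4@3, authorship 1.2.
Authorship (.=original, N=cursor N): 1 . 2 .
Index 0: author = 1

Answer: cursor 1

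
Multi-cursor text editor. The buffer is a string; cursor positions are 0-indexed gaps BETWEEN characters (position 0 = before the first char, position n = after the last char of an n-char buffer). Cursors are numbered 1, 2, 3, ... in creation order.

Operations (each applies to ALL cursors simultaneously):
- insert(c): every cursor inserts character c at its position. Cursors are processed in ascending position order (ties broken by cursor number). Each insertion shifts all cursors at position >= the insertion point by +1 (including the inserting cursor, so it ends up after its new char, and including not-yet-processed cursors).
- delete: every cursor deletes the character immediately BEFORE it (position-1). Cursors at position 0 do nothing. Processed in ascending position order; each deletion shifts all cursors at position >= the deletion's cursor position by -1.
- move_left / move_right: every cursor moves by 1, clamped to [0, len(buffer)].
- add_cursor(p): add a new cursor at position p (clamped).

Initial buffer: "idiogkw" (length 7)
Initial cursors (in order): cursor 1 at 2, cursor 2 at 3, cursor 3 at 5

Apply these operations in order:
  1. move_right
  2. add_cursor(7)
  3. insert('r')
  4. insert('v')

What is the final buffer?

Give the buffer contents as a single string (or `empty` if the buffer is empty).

Answer: idirvorvgkrvwrv

Derivation:
After op 1 (move_right): buffer="idiogkw" (len 7), cursors c1@3 c2@4 c3@6, authorship .......
After op 2 (add_cursor(7)): buffer="idiogkw" (len 7), cursors c1@3 c2@4 c3@6 c4@7, authorship .......
After op 3 (insert('r')): buffer="idirorgkrwr" (len 11), cursors c1@4 c2@6 c3@9 c4@11, authorship ...1.2..3.4
After op 4 (insert('v')): buffer="idirvorvgkrvwrv" (len 15), cursors c1@5 c2@8 c3@12 c4@15, authorship ...11.22..33.44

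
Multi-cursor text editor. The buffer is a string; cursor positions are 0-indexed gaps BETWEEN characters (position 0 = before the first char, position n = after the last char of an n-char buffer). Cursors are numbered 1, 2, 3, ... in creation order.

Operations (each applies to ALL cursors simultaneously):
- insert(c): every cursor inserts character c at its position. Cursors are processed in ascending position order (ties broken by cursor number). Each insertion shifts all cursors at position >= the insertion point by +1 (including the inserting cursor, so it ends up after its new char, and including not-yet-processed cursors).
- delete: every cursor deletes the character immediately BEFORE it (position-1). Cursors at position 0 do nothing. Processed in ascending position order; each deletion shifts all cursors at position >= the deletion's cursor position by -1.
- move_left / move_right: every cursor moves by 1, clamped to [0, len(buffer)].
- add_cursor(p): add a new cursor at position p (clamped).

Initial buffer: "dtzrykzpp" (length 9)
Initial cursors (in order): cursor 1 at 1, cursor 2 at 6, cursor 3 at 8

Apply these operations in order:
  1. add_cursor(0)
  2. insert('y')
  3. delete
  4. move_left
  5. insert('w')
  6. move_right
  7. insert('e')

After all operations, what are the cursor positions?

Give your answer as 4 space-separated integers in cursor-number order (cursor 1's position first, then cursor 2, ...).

After op 1 (add_cursor(0)): buffer="dtzrykzpp" (len 9), cursors c4@0 c1@1 c2@6 c3@8, authorship .........
After op 2 (insert('y')): buffer="ydytzrykyzpyp" (len 13), cursors c4@1 c1@3 c2@9 c3@12, authorship 4.1.....2..3.
After op 3 (delete): buffer="dtzrykzpp" (len 9), cursors c4@0 c1@1 c2@6 c3@8, authorship .........
After op 4 (move_left): buffer="dtzrykzpp" (len 9), cursors c1@0 c4@0 c2@5 c3@7, authorship .........
After op 5 (insert('w')): buffer="wwdtzrywkzwpp" (len 13), cursors c1@2 c4@2 c2@8 c3@11, authorship 14.....2..3..
After op 6 (move_right): buffer="wwdtzrywkzwpp" (len 13), cursors c1@3 c4@3 c2@9 c3@12, authorship 14.....2..3..
After op 7 (insert('e')): buffer="wwdeetzrywkezwpep" (len 17), cursors c1@5 c4@5 c2@12 c3@16, authorship 14.14....2.2.3.3.

Answer: 5 12 16 5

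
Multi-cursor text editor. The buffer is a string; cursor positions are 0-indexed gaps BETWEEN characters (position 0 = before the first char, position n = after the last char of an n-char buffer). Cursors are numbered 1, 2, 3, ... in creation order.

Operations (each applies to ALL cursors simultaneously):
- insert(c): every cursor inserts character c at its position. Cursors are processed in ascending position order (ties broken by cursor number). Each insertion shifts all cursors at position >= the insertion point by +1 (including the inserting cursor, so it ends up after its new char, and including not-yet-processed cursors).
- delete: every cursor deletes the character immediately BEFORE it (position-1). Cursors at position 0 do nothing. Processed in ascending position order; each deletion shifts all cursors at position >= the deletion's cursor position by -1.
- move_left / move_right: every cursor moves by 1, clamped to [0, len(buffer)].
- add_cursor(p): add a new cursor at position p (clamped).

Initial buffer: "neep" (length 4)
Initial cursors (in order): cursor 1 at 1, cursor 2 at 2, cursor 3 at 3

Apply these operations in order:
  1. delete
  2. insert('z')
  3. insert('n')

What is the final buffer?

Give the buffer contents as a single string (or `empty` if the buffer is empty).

After op 1 (delete): buffer="p" (len 1), cursors c1@0 c2@0 c3@0, authorship .
After op 2 (insert('z')): buffer="zzzp" (len 4), cursors c1@3 c2@3 c3@3, authorship 123.
After op 3 (insert('n')): buffer="zzznnnp" (len 7), cursors c1@6 c2@6 c3@6, authorship 123123.

Answer: zzznnnp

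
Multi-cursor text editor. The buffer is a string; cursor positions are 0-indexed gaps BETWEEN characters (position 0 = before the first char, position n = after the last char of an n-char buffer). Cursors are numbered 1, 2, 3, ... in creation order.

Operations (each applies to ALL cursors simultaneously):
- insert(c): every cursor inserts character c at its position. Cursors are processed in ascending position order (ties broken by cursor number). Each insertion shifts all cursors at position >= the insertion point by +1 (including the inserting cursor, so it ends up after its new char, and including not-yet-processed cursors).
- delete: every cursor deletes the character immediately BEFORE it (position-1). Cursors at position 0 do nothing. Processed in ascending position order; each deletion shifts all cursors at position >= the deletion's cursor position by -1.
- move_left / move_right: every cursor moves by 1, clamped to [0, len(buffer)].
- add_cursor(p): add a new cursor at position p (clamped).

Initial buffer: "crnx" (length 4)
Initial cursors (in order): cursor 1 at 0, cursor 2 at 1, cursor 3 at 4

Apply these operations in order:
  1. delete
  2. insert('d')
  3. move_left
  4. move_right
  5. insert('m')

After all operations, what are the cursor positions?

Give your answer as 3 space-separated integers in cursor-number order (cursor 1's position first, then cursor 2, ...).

After op 1 (delete): buffer="rn" (len 2), cursors c1@0 c2@0 c3@2, authorship ..
After op 2 (insert('d')): buffer="ddrnd" (len 5), cursors c1@2 c2@2 c3@5, authorship 12..3
After op 3 (move_left): buffer="ddrnd" (len 5), cursors c1@1 c2@1 c3@4, authorship 12..3
After op 4 (move_right): buffer="ddrnd" (len 5), cursors c1@2 c2@2 c3@5, authorship 12..3
After op 5 (insert('m')): buffer="ddmmrndm" (len 8), cursors c1@4 c2@4 c3@8, authorship 1212..33

Answer: 4 4 8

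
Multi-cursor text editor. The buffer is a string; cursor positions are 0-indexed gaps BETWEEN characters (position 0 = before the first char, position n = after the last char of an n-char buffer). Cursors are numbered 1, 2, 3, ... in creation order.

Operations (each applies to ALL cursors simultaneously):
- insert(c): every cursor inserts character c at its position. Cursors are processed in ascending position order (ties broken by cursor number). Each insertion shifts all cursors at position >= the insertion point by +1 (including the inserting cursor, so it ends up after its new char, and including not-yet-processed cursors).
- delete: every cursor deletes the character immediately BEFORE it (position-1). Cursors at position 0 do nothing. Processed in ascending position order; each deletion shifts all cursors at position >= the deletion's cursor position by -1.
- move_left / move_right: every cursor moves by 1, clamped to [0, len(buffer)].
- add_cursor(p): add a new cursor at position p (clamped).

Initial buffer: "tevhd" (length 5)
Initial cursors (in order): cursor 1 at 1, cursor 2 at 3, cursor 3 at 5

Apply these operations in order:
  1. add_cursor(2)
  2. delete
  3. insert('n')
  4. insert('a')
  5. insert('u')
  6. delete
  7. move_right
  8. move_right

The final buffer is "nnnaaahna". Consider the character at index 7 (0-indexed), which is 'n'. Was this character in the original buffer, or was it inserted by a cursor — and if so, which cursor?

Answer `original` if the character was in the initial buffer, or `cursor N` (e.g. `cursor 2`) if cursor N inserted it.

Answer: cursor 3

Derivation:
After op 1 (add_cursor(2)): buffer="tevhd" (len 5), cursors c1@1 c4@2 c2@3 c3@5, authorship .....
After op 2 (delete): buffer="h" (len 1), cursors c1@0 c2@0 c4@0 c3@1, authorship .
After op 3 (insert('n')): buffer="nnnhn" (len 5), cursors c1@3 c2@3 c4@3 c3@5, authorship 124.3
After op 4 (insert('a')): buffer="nnnaaahna" (len 9), cursors c1@6 c2@6 c4@6 c3@9, authorship 124124.33
After op 5 (insert('u')): buffer="nnnaaauuuhnau" (len 13), cursors c1@9 c2@9 c4@9 c3@13, authorship 124124124.333
After op 6 (delete): buffer="nnnaaahna" (len 9), cursors c1@6 c2@6 c4@6 c3@9, authorship 124124.33
After op 7 (move_right): buffer="nnnaaahna" (len 9), cursors c1@7 c2@7 c4@7 c3@9, authorship 124124.33
After op 8 (move_right): buffer="nnnaaahna" (len 9), cursors c1@8 c2@8 c4@8 c3@9, authorship 124124.33
Authorship (.=original, N=cursor N): 1 2 4 1 2 4 . 3 3
Index 7: author = 3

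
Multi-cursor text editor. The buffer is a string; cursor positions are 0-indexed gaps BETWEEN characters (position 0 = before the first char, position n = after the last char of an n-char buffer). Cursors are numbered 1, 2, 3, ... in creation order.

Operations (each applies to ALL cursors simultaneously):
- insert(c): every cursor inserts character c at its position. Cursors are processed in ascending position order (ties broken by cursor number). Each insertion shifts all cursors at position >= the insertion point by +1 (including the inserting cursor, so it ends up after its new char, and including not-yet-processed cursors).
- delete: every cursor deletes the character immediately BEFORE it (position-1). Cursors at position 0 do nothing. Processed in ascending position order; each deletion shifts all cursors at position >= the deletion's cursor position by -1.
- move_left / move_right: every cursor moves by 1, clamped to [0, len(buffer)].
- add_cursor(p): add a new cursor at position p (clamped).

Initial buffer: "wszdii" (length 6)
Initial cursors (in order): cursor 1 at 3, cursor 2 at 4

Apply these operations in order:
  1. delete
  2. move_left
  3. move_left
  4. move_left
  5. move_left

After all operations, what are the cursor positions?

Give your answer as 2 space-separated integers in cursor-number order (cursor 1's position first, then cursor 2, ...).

Answer: 0 0

Derivation:
After op 1 (delete): buffer="wsii" (len 4), cursors c1@2 c2@2, authorship ....
After op 2 (move_left): buffer="wsii" (len 4), cursors c1@1 c2@1, authorship ....
After op 3 (move_left): buffer="wsii" (len 4), cursors c1@0 c2@0, authorship ....
After op 4 (move_left): buffer="wsii" (len 4), cursors c1@0 c2@0, authorship ....
After op 5 (move_left): buffer="wsii" (len 4), cursors c1@0 c2@0, authorship ....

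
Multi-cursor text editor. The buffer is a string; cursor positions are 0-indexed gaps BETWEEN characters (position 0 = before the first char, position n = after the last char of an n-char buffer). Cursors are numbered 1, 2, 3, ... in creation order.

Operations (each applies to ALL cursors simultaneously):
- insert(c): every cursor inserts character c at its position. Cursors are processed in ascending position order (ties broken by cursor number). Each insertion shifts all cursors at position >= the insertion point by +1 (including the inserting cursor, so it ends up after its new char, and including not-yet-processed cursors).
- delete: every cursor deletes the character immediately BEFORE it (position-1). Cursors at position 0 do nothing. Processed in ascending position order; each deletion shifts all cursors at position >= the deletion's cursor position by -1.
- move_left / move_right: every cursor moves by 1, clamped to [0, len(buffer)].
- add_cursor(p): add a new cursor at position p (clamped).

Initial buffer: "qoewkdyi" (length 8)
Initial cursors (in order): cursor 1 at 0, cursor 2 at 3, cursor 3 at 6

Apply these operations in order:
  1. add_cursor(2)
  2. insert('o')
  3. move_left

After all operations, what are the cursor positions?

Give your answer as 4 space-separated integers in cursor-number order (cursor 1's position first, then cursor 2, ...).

Answer: 0 5 9 3

Derivation:
After op 1 (add_cursor(2)): buffer="qoewkdyi" (len 8), cursors c1@0 c4@2 c2@3 c3@6, authorship ........
After op 2 (insert('o')): buffer="oqooeowkdoyi" (len 12), cursors c1@1 c4@4 c2@6 c3@10, authorship 1..4.2...3..
After op 3 (move_left): buffer="oqooeowkdoyi" (len 12), cursors c1@0 c4@3 c2@5 c3@9, authorship 1..4.2...3..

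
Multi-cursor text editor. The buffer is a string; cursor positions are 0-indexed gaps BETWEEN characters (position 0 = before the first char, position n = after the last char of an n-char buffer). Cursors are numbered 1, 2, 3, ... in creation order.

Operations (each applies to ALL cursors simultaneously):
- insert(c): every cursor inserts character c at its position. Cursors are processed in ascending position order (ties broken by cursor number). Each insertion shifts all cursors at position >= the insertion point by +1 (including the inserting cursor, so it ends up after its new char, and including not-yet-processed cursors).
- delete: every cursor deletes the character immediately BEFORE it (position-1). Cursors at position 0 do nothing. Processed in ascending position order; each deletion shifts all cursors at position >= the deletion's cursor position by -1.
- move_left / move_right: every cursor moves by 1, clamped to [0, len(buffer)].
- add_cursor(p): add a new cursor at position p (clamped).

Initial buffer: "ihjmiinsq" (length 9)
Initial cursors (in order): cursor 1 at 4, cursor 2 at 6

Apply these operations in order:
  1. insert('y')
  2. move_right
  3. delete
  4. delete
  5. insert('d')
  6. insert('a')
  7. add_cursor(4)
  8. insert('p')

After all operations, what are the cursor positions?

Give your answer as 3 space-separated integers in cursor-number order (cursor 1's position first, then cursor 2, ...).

Answer: 8 12 5

Derivation:
After op 1 (insert('y')): buffer="ihjmyiiynsq" (len 11), cursors c1@5 c2@8, authorship ....1..2...
After op 2 (move_right): buffer="ihjmyiiynsq" (len 11), cursors c1@6 c2@9, authorship ....1..2...
After op 3 (delete): buffer="ihjmyiysq" (len 9), cursors c1@5 c2@7, authorship ....1.2..
After op 4 (delete): buffer="ihjmisq" (len 7), cursors c1@4 c2@5, authorship .......
After op 5 (insert('d')): buffer="ihjmdidsq" (len 9), cursors c1@5 c2@7, authorship ....1.2..
After op 6 (insert('a')): buffer="ihjmdaidasq" (len 11), cursors c1@6 c2@9, authorship ....11.22..
After op 7 (add_cursor(4)): buffer="ihjmdaidasq" (len 11), cursors c3@4 c1@6 c2@9, authorship ....11.22..
After op 8 (insert('p')): buffer="ihjmpdapidapsq" (len 14), cursors c3@5 c1@8 c2@12, authorship ....3111.222..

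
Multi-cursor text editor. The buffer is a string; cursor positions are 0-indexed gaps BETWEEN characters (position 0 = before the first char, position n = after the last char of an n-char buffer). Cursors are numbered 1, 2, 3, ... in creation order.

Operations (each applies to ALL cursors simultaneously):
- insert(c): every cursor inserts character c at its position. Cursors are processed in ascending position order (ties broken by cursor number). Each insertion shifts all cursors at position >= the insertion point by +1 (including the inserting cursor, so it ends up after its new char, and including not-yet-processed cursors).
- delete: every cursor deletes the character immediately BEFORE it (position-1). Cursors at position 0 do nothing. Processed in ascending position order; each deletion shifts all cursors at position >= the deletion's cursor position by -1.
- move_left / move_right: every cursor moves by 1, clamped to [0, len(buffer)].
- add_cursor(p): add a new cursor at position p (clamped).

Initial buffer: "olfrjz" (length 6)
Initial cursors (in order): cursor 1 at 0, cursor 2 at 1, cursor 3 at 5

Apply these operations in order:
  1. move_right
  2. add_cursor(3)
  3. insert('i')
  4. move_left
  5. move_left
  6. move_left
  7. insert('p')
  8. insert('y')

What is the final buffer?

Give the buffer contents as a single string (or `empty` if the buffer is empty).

After op 1 (move_right): buffer="olfrjz" (len 6), cursors c1@1 c2@2 c3@6, authorship ......
After op 2 (add_cursor(3)): buffer="olfrjz" (len 6), cursors c1@1 c2@2 c4@3 c3@6, authorship ......
After op 3 (insert('i')): buffer="oilifirjzi" (len 10), cursors c1@2 c2@4 c4@6 c3@10, authorship .1.2.4...3
After op 4 (move_left): buffer="oilifirjzi" (len 10), cursors c1@1 c2@3 c4@5 c3@9, authorship .1.2.4...3
After op 5 (move_left): buffer="oilifirjzi" (len 10), cursors c1@0 c2@2 c4@4 c3@8, authorship .1.2.4...3
After op 6 (move_left): buffer="oilifirjzi" (len 10), cursors c1@0 c2@1 c4@3 c3@7, authorship .1.2.4...3
After op 7 (insert('p')): buffer="popilpifirpjzi" (len 14), cursors c1@1 c2@3 c4@6 c3@11, authorship 1.21.42.4.3..3
After op 8 (insert('y')): buffer="pyopyilpyifirpyjzi" (len 18), cursors c1@2 c2@5 c4@9 c3@15, authorship 11.221.442.4.33..3

Answer: pyopyilpyifirpyjzi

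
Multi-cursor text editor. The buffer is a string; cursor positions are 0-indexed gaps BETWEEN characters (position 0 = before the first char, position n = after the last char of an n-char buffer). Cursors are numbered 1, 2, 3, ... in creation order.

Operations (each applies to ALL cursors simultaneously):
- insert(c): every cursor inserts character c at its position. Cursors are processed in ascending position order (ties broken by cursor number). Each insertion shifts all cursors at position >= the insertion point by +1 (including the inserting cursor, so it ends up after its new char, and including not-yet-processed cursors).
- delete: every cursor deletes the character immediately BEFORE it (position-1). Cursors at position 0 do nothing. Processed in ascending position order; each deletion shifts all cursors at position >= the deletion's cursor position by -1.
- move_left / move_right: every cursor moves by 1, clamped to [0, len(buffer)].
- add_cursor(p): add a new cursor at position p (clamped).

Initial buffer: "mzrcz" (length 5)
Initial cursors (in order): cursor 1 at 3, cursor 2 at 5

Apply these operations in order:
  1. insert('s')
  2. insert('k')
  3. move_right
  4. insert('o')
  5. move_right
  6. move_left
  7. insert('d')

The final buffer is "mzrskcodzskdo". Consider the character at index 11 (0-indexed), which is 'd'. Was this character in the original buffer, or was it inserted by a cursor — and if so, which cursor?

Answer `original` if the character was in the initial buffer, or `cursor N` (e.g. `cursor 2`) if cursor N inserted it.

After op 1 (insert('s')): buffer="mzrsczs" (len 7), cursors c1@4 c2@7, authorship ...1..2
After op 2 (insert('k')): buffer="mzrskczsk" (len 9), cursors c1@5 c2@9, authorship ...11..22
After op 3 (move_right): buffer="mzrskczsk" (len 9), cursors c1@6 c2@9, authorship ...11..22
After op 4 (insert('o')): buffer="mzrskcozsko" (len 11), cursors c1@7 c2@11, authorship ...11.1.222
After op 5 (move_right): buffer="mzrskcozsko" (len 11), cursors c1@8 c2@11, authorship ...11.1.222
After op 6 (move_left): buffer="mzrskcozsko" (len 11), cursors c1@7 c2@10, authorship ...11.1.222
After op 7 (insert('d')): buffer="mzrskcodzskdo" (len 13), cursors c1@8 c2@12, authorship ...11.11.2222
Authorship (.=original, N=cursor N): . . . 1 1 . 1 1 . 2 2 2 2
Index 11: author = 2

Answer: cursor 2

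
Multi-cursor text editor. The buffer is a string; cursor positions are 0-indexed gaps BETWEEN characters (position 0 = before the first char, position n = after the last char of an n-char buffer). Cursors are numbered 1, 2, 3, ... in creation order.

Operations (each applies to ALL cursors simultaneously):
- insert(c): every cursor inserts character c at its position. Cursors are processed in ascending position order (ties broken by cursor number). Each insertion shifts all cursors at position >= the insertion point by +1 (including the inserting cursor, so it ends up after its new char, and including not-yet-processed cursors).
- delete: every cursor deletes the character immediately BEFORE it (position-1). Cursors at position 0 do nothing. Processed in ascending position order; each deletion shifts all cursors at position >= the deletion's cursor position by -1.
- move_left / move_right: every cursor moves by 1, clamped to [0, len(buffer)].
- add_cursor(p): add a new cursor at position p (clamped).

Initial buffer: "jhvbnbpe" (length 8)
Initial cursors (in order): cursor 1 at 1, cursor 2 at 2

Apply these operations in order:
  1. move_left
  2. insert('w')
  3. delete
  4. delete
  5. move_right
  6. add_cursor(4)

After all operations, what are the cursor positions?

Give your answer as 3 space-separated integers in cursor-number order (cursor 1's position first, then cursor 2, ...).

After op 1 (move_left): buffer="jhvbnbpe" (len 8), cursors c1@0 c2@1, authorship ........
After op 2 (insert('w')): buffer="wjwhvbnbpe" (len 10), cursors c1@1 c2@3, authorship 1.2.......
After op 3 (delete): buffer="jhvbnbpe" (len 8), cursors c1@0 c2@1, authorship ........
After op 4 (delete): buffer="hvbnbpe" (len 7), cursors c1@0 c2@0, authorship .......
After op 5 (move_right): buffer="hvbnbpe" (len 7), cursors c1@1 c2@1, authorship .......
After op 6 (add_cursor(4)): buffer="hvbnbpe" (len 7), cursors c1@1 c2@1 c3@4, authorship .......

Answer: 1 1 4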